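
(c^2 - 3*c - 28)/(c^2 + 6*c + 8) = (c - 7)/(c + 2)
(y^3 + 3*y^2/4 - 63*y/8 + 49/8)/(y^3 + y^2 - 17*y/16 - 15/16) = 2*(8*y^2 + 14*y - 49)/(16*y^2 + 32*y + 15)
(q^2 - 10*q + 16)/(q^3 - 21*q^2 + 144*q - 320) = (q - 2)/(q^2 - 13*q + 40)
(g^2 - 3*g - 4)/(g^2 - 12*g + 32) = (g + 1)/(g - 8)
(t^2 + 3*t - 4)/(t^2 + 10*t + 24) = (t - 1)/(t + 6)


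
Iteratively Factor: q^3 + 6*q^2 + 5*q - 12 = (q + 4)*(q^2 + 2*q - 3) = (q - 1)*(q + 4)*(q + 3)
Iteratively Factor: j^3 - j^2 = (j)*(j^2 - j) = j^2*(j - 1)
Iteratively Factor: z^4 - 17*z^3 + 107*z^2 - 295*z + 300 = (z - 4)*(z^3 - 13*z^2 + 55*z - 75) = (z - 5)*(z - 4)*(z^2 - 8*z + 15) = (z - 5)*(z - 4)*(z - 3)*(z - 5)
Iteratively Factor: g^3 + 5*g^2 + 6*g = (g + 3)*(g^2 + 2*g) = g*(g + 3)*(g + 2)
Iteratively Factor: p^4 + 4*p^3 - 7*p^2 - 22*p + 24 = (p - 1)*(p^3 + 5*p^2 - 2*p - 24) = (p - 1)*(p + 4)*(p^2 + p - 6) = (p - 2)*(p - 1)*(p + 4)*(p + 3)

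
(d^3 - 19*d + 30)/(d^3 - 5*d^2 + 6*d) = (d + 5)/d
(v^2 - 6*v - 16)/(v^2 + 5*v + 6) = (v - 8)/(v + 3)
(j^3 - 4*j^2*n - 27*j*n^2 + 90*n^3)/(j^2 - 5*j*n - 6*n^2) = (j^2 + 2*j*n - 15*n^2)/(j + n)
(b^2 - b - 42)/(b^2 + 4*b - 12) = (b - 7)/(b - 2)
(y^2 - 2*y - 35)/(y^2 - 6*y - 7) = (y + 5)/(y + 1)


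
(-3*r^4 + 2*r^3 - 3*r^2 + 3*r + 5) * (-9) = 27*r^4 - 18*r^3 + 27*r^2 - 27*r - 45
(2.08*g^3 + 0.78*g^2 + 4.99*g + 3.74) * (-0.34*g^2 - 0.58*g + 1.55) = -0.7072*g^5 - 1.4716*g^4 + 1.075*g^3 - 2.9568*g^2 + 5.5653*g + 5.797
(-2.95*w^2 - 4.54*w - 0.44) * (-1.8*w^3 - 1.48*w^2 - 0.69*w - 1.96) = 5.31*w^5 + 12.538*w^4 + 9.5467*w^3 + 9.5658*w^2 + 9.202*w + 0.8624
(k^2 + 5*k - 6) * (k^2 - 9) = k^4 + 5*k^3 - 15*k^2 - 45*k + 54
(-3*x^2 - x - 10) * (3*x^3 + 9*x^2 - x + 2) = -9*x^5 - 30*x^4 - 36*x^3 - 95*x^2 + 8*x - 20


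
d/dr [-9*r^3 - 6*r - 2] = -27*r^2 - 6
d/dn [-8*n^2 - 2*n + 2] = -16*n - 2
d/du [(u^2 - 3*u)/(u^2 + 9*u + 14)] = 2*(6*u^2 + 14*u - 21)/(u^4 + 18*u^3 + 109*u^2 + 252*u + 196)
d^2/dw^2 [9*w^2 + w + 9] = 18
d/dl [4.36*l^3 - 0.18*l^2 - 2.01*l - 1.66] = 13.08*l^2 - 0.36*l - 2.01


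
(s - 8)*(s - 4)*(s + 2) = s^3 - 10*s^2 + 8*s + 64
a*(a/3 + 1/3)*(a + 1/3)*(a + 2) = a^4/3 + 10*a^3/9 + a^2 + 2*a/9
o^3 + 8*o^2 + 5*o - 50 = (o - 2)*(o + 5)^2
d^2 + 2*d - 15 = (d - 3)*(d + 5)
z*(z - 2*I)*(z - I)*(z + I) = z^4 - 2*I*z^3 + z^2 - 2*I*z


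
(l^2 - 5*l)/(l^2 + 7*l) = (l - 5)/(l + 7)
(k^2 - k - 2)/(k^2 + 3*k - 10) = (k + 1)/(k + 5)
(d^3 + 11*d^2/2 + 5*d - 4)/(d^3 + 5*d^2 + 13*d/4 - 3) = 2*(d + 2)/(2*d + 3)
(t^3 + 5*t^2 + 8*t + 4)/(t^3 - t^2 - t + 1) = (t^2 + 4*t + 4)/(t^2 - 2*t + 1)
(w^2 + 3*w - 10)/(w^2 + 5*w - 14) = (w + 5)/(w + 7)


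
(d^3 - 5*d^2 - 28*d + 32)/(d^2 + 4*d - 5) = (d^2 - 4*d - 32)/(d + 5)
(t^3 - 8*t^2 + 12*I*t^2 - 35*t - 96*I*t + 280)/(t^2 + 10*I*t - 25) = (t^2 + t*(-8 + 7*I) - 56*I)/(t + 5*I)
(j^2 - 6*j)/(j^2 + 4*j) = (j - 6)/(j + 4)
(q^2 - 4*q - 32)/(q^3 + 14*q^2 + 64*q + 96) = (q - 8)/(q^2 + 10*q + 24)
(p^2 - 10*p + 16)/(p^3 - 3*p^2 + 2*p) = (p - 8)/(p*(p - 1))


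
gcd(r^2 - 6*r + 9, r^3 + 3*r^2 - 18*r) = r - 3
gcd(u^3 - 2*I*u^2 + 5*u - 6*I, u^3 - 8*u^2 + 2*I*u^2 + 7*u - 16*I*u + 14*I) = u + 2*I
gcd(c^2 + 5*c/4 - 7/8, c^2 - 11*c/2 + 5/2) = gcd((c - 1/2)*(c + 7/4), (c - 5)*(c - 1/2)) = c - 1/2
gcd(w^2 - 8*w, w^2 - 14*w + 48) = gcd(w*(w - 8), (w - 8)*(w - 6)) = w - 8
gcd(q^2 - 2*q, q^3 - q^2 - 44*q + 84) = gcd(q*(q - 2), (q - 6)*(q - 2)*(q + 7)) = q - 2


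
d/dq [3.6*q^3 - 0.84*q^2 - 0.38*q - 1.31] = 10.8*q^2 - 1.68*q - 0.38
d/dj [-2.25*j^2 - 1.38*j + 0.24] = -4.5*j - 1.38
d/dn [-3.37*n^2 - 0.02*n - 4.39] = -6.74*n - 0.02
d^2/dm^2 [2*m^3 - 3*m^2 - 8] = 12*m - 6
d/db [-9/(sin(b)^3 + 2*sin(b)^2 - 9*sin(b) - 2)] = 9*(3*sin(b)^2 + 4*sin(b) - 9)*cos(b)/(sin(b)^3 + 2*sin(b)^2 - 9*sin(b) - 2)^2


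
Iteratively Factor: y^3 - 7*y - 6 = (y + 1)*(y^2 - y - 6) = (y + 1)*(y + 2)*(y - 3)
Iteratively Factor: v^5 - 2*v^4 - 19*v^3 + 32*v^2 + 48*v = (v - 3)*(v^4 + v^3 - 16*v^2 - 16*v) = v*(v - 3)*(v^3 + v^2 - 16*v - 16) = v*(v - 3)*(v + 4)*(v^2 - 3*v - 4) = v*(v - 3)*(v + 1)*(v + 4)*(v - 4)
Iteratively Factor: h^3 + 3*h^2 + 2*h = (h + 2)*(h^2 + h) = h*(h + 2)*(h + 1)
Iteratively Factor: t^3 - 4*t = (t)*(t^2 - 4) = t*(t - 2)*(t + 2)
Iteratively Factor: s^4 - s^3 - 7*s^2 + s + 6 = (s - 3)*(s^3 + 2*s^2 - s - 2) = (s - 3)*(s - 1)*(s^2 + 3*s + 2) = (s - 3)*(s - 1)*(s + 2)*(s + 1)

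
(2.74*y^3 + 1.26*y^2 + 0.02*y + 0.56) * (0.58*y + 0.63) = 1.5892*y^4 + 2.457*y^3 + 0.8054*y^2 + 0.3374*y + 0.3528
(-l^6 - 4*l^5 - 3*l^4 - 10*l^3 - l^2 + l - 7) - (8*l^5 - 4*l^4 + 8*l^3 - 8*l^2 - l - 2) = -l^6 - 12*l^5 + l^4 - 18*l^3 + 7*l^2 + 2*l - 5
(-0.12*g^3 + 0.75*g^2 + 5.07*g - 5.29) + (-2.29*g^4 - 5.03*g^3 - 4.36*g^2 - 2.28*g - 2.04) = -2.29*g^4 - 5.15*g^3 - 3.61*g^2 + 2.79*g - 7.33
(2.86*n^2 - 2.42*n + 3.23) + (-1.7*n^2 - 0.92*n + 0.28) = 1.16*n^2 - 3.34*n + 3.51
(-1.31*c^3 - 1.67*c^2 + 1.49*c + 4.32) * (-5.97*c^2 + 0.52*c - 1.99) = 7.8207*c^5 + 9.2887*c^4 - 7.1568*c^3 - 21.6923*c^2 - 0.7187*c - 8.5968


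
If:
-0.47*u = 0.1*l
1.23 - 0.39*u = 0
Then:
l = -14.82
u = 3.15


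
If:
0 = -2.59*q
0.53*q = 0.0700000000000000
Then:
No Solution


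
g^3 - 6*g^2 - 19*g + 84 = (g - 7)*(g - 3)*(g + 4)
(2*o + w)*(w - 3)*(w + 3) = 2*o*w^2 - 18*o + w^3 - 9*w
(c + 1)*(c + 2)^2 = c^3 + 5*c^2 + 8*c + 4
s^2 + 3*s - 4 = (s - 1)*(s + 4)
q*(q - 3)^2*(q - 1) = q^4 - 7*q^3 + 15*q^2 - 9*q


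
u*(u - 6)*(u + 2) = u^3 - 4*u^2 - 12*u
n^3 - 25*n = n*(n - 5)*(n + 5)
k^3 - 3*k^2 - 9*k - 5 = (k - 5)*(k + 1)^2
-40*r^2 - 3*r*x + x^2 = (-8*r + x)*(5*r + x)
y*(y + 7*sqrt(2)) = y^2 + 7*sqrt(2)*y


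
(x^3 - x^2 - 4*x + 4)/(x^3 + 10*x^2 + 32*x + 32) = (x^2 - 3*x + 2)/(x^2 + 8*x + 16)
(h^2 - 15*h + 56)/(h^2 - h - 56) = (h - 7)/(h + 7)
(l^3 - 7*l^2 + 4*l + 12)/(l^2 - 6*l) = l - 1 - 2/l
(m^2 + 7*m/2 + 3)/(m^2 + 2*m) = (m + 3/2)/m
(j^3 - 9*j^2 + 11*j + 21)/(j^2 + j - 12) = (j^2 - 6*j - 7)/(j + 4)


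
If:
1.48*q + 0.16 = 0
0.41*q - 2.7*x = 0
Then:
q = -0.11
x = -0.02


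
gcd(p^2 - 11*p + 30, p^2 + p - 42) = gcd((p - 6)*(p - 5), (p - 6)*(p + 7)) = p - 6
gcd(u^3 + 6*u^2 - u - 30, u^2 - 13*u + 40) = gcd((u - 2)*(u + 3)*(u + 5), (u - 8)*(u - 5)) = 1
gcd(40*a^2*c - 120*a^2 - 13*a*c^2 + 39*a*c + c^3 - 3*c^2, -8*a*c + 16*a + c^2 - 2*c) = 8*a - c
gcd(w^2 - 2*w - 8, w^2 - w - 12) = w - 4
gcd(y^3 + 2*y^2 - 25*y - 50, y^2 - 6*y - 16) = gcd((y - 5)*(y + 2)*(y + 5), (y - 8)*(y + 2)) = y + 2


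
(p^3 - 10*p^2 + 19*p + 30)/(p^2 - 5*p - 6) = p - 5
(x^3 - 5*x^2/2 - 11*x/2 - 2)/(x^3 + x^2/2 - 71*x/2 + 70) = (2*x^2 + 3*x + 1)/(2*x^2 + 9*x - 35)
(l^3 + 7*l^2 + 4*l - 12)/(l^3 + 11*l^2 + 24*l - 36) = (l + 2)/(l + 6)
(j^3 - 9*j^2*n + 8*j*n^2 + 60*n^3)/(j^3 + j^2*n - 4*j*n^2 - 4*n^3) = (j^2 - 11*j*n + 30*n^2)/(j^2 - j*n - 2*n^2)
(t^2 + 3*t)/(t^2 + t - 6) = t/(t - 2)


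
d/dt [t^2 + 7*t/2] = 2*t + 7/2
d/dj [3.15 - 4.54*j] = -4.54000000000000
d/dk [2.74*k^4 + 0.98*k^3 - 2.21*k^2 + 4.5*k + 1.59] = 10.96*k^3 + 2.94*k^2 - 4.42*k + 4.5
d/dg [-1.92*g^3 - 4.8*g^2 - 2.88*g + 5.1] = -5.76*g^2 - 9.6*g - 2.88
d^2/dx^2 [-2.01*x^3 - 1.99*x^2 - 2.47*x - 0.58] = -12.06*x - 3.98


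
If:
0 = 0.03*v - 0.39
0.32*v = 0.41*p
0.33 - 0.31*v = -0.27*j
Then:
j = 13.70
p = 10.15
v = 13.00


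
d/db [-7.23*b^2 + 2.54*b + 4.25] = 2.54 - 14.46*b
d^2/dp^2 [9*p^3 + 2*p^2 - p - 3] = 54*p + 4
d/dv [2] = 0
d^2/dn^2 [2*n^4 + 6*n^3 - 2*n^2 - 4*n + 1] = 24*n^2 + 36*n - 4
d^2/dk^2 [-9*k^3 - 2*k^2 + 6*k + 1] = -54*k - 4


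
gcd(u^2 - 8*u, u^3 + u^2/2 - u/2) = u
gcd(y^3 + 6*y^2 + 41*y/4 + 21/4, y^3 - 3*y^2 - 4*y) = y + 1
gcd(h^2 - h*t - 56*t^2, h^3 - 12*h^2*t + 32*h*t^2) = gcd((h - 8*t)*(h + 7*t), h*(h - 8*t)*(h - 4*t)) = -h + 8*t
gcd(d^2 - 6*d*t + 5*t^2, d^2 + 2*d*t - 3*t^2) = -d + t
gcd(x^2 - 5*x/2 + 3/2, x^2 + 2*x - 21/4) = x - 3/2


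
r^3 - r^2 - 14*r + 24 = (r - 3)*(r - 2)*(r + 4)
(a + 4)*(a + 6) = a^2 + 10*a + 24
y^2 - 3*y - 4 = (y - 4)*(y + 1)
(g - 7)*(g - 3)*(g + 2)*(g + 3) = g^4 - 5*g^3 - 23*g^2 + 45*g + 126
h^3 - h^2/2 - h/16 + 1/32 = (h - 1/2)*(h - 1/4)*(h + 1/4)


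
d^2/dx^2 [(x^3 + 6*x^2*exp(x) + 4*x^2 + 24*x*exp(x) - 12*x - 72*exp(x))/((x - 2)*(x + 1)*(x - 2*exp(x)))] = 2*(4*x^5*exp(x) + 8*x^4*exp(2*x) + 24*x^4*exp(x) + 48*x^3*exp(2*x) - 44*x^3*exp(x) + 5*x^3 + 56*x^2*exp(2*x) - 6*x^2*exp(x) - 260*x*exp(2*x) + 96*x*exp(x) + 120*exp(3*x) - 176*exp(2*x) + 48*exp(x))/(x^6 - 6*x^5*exp(x) + 3*x^5 + 12*x^4*exp(2*x) - 18*x^4*exp(x) + 3*x^4 - 8*x^3*exp(3*x) + 36*x^3*exp(2*x) - 18*x^3*exp(x) + x^3 - 24*x^2*exp(3*x) + 36*x^2*exp(2*x) - 6*x^2*exp(x) - 24*x*exp(3*x) + 12*x*exp(2*x) - 8*exp(3*x))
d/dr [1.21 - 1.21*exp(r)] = -1.21*exp(r)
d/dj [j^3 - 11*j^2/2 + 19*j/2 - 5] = 3*j^2 - 11*j + 19/2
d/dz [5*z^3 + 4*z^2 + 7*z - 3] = 15*z^2 + 8*z + 7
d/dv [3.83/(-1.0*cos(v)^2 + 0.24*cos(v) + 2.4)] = (0.9192 - 7.66*cos(v))*sin(v)/(-1.0*cos(v)^2 + 0.24*cos(v) + 2.4)^2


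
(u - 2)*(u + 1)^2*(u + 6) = u^4 + 6*u^3 - 3*u^2 - 20*u - 12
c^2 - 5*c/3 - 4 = (c - 3)*(c + 4/3)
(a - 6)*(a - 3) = a^2 - 9*a + 18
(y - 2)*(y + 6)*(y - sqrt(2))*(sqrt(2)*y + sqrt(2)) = sqrt(2)*y^4 - 2*y^3 + 5*sqrt(2)*y^3 - 8*sqrt(2)*y^2 - 10*y^2 - 12*sqrt(2)*y + 16*y + 24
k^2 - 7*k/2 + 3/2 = (k - 3)*(k - 1/2)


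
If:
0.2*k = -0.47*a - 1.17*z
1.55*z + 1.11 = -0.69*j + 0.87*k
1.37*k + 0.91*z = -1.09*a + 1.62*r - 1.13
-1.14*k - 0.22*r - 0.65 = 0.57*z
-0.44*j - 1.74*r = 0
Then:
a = 0.60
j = -2.05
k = -0.60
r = 0.52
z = -0.14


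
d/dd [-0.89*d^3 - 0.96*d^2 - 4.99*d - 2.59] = -2.67*d^2 - 1.92*d - 4.99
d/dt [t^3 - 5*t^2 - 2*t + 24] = 3*t^2 - 10*t - 2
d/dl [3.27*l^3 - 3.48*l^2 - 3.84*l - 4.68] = 9.81*l^2 - 6.96*l - 3.84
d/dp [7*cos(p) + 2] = -7*sin(p)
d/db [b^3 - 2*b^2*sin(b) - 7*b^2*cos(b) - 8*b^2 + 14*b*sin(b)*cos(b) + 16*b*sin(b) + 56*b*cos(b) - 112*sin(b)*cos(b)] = 7*b^2*sin(b) - 2*b^2*cos(b) + 3*b^2 - 60*b*sin(b) + 2*b*cos(b) + 14*b*cos(2*b) - 16*b + 16*sin(b) + 7*sin(2*b) + 56*cos(b) - 112*cos(2*b)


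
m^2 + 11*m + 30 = (m + 5)*(m + 6)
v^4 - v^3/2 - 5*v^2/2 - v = v*(v - 2)*(v + 1/2)*(v + 1)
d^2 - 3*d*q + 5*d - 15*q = (d + 5)*(d - 3*q)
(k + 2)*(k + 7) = k^2 + 9*k + 14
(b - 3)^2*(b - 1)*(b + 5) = b^4 - 2*b^3 - 20*b^2 + 66*b - 45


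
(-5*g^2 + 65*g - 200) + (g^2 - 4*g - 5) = -4*g^2 + 61*g - 205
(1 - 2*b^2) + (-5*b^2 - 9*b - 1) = -7*b^2 - 9*b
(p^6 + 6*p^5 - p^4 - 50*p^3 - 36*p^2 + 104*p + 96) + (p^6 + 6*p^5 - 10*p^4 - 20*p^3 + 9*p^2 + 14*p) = 2*p^6 + 12*p^5 - 11*p^4 - 70*p^3 - 27*p^2 + 118*p + 96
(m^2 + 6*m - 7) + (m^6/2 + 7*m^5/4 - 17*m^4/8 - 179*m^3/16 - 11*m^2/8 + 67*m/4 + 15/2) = m^6/2 + 7*m^5/4 - 17*m^4/8 - 179*m^3/16 - 3*m^2/8 + 91*m/4 + 1/2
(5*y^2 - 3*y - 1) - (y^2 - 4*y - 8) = 4*y^2 + y + 7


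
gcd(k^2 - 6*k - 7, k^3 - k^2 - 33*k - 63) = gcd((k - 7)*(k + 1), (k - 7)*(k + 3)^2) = k - 7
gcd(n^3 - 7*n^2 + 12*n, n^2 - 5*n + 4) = n - 4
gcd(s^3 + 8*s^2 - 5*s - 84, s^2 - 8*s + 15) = s - 3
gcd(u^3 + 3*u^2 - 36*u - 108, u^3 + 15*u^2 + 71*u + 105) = u + 3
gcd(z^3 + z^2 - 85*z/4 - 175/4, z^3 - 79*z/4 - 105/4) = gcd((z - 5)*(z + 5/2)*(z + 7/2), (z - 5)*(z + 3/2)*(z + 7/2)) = z^2 - 3*z/2 - 35/2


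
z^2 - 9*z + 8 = (z - 8)*(z - 1)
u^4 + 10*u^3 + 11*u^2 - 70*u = u*(u - 2)*(u + 5)*(u + 7)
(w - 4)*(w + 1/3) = w^2 - 11*w/3 - 4/3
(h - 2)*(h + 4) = h^2 + 2*h - 8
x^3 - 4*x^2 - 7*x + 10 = (x - 5)*(x - 1)*(x + 2)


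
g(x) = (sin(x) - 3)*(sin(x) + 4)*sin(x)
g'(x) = (sin(x) - 3)*(sin(x) + 4)*cos(x) + (sin(x) - 3)*sin(x)*cos(x) + (sin(x) + 4)*sin(x)*cos(x)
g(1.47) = -9.96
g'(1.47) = -0.71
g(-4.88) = -9.90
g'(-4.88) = -1.19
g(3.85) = 7.96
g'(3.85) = 9.14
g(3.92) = 8.57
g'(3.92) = 8.49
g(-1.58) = 12.00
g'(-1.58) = 0.10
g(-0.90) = 9.53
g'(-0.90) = -7.29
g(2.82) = -3.66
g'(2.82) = 10.50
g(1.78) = -9.85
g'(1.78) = 1.49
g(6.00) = 3.41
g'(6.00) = -11.83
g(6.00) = 3.41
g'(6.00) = -11.83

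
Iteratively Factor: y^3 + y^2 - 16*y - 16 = (y - 4)*(y^2 + 5*y + 4) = (y - 4)*(y + 4)*(y + 1)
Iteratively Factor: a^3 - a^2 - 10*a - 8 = (a - 4)*(a^2 + 3*a + 2) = (a - 4)*(a + 2)*(a + 1)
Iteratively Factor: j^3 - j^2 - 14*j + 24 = (j - 3)*(j^2 + 2*j - 8) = (j - 3)*(j - 2)*(j + 4)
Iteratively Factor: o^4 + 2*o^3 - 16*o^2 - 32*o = (o)*(o^3 + 2*o^2 - 16*o - 32) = o*(o + 2)*(o^2 - 16) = o*(o - 4)*(o + 2)*(o + 4)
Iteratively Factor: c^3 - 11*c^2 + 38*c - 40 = (c - 5)*(c^2 - 6*c + 8) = (c - 5)*(c - 2)*(c - 4)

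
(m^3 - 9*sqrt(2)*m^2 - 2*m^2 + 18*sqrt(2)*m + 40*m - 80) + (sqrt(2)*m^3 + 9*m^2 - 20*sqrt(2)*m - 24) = m^3 + sqrt(2)*m^3 - 9*sqrt(2)*m^2 + 7*m^2 - 2*sqrt(2)*m + 40*m - 104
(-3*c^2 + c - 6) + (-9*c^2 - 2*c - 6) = -12*c^2 - c - 12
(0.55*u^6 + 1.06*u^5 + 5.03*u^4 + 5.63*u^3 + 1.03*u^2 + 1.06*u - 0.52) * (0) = 0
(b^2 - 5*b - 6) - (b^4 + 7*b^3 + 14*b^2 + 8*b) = -b^4 - 7*b^3 - 13*b^2 - 13*b - 6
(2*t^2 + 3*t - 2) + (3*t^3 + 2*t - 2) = 3*t^3 + 2*t^2 + 5*t - 4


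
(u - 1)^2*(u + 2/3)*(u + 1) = u^4 - u^3/3 - 5*u^2/3 + u/3 + 2/3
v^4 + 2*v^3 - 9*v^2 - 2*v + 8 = (v - 2)*(v - 1)*(v + 1)*(v + 4)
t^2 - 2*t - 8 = (t - 4)*(t + 2)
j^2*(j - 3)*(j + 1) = j^4 - 2*j^3 - 3*j^2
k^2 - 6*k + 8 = (k - 4)*(k - 2)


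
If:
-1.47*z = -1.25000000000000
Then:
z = 0.85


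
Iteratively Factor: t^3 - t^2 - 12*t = (t + 3)*(t^2 - 4*t) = (t - 4)*(t + 3)*(t)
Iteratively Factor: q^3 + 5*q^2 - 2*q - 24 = (q + 4)*(q^2 + q - 6) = (q + 3)*(q + 4)*(q - 2)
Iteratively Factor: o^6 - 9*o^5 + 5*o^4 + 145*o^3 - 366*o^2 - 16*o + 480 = (o - 3)*(o^5 - 6*o^4 - 13*o^3 + 106*o^2 - 48*o - 160) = (o - 3)*(o + 1)*(o^4 - 7*o^3 - 6*o^2 + 112*o - 160) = (o - 5)*(o - 3)*(o + 1)*(o^3 - 2*o^2 - 16*o + 32) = (o - 5)*(o - 3)*(o - 2)*(o + 1)*(o^2 - 16) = (o - 5)*(o - 3)*(o - 2)*(o + 1)*(o + 4)*(o - 4)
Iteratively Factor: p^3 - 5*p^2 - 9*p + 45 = (p + 3)*(p^2 - 8*p + 15) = (p - 5)*(p + 3)*(p - 3)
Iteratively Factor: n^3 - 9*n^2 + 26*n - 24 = (n - 2)*(n^2 - 7*n + 12) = (n - 3)*(n - 2)*(n - 4)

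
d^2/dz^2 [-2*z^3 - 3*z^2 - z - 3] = -12*z - 6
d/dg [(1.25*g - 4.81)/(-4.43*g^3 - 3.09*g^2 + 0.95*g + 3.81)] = (11.075*g^3 - 60.0624*g^2 - 29.7258*g + 9.332)/(19.6249*g^6 + 27.3774*g^5 + 1.1311*g^4 - 39.6276*g^3 - 22.6433*g^2 + 7.239*g + 14.5161)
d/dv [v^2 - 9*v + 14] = 2*v - 9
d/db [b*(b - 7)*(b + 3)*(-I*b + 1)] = -4*I*b^3 + b^2*(3 + 12*I) - b*(8 - 42*I) - 21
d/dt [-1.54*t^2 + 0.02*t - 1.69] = 0.02 - 3.08*t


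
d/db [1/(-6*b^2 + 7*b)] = (12*b - 7)/(b^2*(6*b - 7)^2)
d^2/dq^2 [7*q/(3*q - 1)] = 42/(3*q - 1)^3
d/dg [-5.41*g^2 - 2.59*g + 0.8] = -10.82*g - 2.59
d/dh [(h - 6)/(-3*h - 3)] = -7/(3*(h + 1)^2)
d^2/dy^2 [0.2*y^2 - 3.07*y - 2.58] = 0.400000000000000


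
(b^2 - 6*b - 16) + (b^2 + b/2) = 2*b^2 - 11*b/2 - 16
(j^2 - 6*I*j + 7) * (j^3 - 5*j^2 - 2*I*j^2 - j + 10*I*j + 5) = j^5 - 5*j^4 - 8*I*j^4 - 6*j^3 + 40*I*j^3 + 30*j^2 - 8*I*j^2 - 7*j + 40*I*j + 35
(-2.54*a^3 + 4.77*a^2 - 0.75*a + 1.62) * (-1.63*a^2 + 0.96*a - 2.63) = 4.1402*a^5 - 10.2135*a^4 + 12.4819*a^3 - 15.9057*a^2 + 3.5277*a - 4.2606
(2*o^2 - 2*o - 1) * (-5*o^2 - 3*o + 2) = -10*o^4 + 4*o^3 + 15*o^2 - o - 2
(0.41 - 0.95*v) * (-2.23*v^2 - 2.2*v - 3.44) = 2.1185*v^3 + 1.1757*v^2 + 2.366*v - 1.4104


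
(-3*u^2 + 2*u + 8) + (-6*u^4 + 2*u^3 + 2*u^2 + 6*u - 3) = -6*u^4 + 2*u^3 - u^2 + 8*u + 5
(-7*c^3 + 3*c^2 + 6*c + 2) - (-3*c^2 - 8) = -7*c^3 + 6*c^2 + 6*c + 10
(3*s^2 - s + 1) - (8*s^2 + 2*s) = -5*s^2 - 3*s + 1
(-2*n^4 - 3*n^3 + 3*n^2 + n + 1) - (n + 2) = -2*n^4 - 3*n^3 + 3*n^2 - 1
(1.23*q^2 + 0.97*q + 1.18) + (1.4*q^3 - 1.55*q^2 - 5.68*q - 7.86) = 1.4*q^3 - 0.32*q^2 - 4.71*q - 6.68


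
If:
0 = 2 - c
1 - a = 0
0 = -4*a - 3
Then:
No Solution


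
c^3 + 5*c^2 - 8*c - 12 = (c - 2)*(c + 1)*(c + 6)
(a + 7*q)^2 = a^2 + 14*a*q + 49*q^2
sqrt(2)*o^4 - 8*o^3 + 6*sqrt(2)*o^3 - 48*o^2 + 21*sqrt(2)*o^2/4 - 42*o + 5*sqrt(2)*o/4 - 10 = (o + 1/2)*(o + 5)*(o - 4*sqrt(2))*(sqrt(2)*o + sqrt(2)/2)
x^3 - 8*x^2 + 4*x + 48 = (x - 6)*(x - 4)*(x + 2)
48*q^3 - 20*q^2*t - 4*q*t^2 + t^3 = (-6*q + t)*(-2*q + t)*(4*q + t)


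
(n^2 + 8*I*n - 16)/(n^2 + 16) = (n + 4*I)/(n - 4*I)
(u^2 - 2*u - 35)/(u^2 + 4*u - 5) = (u - 7)/(u - 1)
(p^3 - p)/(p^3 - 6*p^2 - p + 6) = p/(p - 6)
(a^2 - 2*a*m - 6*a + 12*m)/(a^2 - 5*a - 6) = (a - 2*m)/(a + 1)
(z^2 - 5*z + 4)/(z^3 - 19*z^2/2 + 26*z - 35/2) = 2*(z - 4)/(2*z^2 - 17*z + 35)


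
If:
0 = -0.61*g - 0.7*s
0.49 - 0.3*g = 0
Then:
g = 1.63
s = -1.42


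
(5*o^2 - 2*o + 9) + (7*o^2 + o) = 12*o^2 - o + 9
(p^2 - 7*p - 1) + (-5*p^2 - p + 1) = -4*p^2 - 8*p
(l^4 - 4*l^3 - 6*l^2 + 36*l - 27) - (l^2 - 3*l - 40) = l^4 - 4*l^3 - 7*l^2 + 39*l + 13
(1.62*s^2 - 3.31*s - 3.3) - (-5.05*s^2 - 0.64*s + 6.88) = 6.67*s^2 - 2.67*s - 10.18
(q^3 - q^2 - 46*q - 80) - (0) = q^3 - q^2 - 46*q - 80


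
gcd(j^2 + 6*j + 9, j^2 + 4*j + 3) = j + 3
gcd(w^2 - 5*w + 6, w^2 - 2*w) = w - 2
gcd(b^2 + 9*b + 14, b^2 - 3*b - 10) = b + 2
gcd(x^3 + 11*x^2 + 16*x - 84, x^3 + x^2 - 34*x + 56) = x^2 + 5*x - 14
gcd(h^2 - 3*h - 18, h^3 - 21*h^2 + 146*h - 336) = h - 6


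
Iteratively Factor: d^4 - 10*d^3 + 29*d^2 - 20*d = (d - 1)*(d^3 - 9*d^2 + 20*d) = (d - 5)*(d - 1)*(d^2 - 4*d) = (d - 5)*(d - 4)*(d - 1)*(d)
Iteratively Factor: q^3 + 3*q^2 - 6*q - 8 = (q + 1)*(q^2 + 2*q - 8) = (q + 1)*(q + 4)*(q - 2)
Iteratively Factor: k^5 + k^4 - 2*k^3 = (k)*(k^4 + k^3 - 2*k^2) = k*(k - 1)*(k^3 + 2*k^2) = k^2*(k - 1)*(k^2 + 2*k) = k^2*(k - 1)*(k + 2)*(k)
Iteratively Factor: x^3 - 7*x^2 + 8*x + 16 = (x + 1)*(x^2 - 8*x + 16) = (x - 4)*(x + 1)*(x - 4)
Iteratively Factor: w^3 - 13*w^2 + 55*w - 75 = (w - 5)*(w^2 - 8*w + 15) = (w - 5)^2*(w - 3)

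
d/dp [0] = 0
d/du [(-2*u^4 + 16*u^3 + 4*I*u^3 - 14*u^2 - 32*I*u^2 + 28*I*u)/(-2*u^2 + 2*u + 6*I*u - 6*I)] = (2*u^3 + u^2*(-7 - 11*I) + u*(-12 + 42*I) + 42)/(u^2 - 6*I*u - 9)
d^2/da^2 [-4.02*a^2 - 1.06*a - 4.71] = -8.04000000000000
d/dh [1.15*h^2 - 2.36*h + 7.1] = 2.3*h - 2.36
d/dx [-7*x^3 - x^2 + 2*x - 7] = -21*x^2 - 2*x + 2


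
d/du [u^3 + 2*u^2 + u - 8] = 3*u^2 + 4*u + 1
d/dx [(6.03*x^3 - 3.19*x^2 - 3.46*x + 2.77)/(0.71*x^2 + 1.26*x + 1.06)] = (4.2813*x^4 + 15.1956*x^3 + 17.6126*x^2 - 10.6962*x - 7.1578)/(0.5041*x^4 + 1.7892*x^3 + 3.0928*x^2 + 2.6712*x + 1.1236)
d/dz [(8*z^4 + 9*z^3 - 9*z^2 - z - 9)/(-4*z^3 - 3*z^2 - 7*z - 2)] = (-32*z^6 - 48*z^5 - 231*z^4 - 198*z^3 - 102*z^2 - 18*z - 61)/(16*z^6 + 24*z^5 + 65*z^4 + 58*z^3 + 61*z^2 + 28*z + 4)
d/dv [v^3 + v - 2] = 3*v^2 + 1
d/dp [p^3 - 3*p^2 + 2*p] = 3*p^2 - 6*p + 2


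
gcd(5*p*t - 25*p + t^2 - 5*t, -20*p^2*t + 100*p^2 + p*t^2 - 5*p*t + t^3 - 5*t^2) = 5*p*t - 25*p + t^2 - 5*t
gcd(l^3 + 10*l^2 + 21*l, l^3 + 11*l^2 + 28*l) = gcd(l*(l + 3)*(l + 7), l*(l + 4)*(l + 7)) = l^2 + 7*l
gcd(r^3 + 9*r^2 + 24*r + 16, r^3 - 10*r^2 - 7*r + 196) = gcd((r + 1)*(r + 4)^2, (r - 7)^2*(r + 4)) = r + 4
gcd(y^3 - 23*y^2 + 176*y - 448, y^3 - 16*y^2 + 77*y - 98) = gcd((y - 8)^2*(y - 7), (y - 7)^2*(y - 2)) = y - 7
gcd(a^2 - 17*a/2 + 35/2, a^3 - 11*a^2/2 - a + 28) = a - 7/2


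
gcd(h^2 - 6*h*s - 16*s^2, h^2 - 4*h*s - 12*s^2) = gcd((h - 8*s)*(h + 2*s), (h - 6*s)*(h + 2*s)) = h + 2*s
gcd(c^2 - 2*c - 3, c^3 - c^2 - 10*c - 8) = c + 1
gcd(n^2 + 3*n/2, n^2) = n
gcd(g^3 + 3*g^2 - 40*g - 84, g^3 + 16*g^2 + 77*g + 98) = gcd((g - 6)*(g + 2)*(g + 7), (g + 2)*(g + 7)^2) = g^2 + 9*g + 14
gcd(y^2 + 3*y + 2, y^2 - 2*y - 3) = y + 1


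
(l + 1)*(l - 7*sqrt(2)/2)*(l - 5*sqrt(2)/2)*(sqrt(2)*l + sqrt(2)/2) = sqrt(2)*l^4 - 12*l^3 + 3*sqrt(2)*l^3/2 - 18*l^2 + 18*sqrt(2)*l^2 - 6*l + 105*sqrt(2)*l/4 + 35*sqrt(2)/4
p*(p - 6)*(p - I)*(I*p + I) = I*p^4 + p^3 - 5*I*p^3 - 5*p^2 - 6*I*p^2 - 6*p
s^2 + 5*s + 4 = (s + 1)*(s + 4)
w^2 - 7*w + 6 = (w - 6)*(w - 1)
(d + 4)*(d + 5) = d^2 + 9*d + 20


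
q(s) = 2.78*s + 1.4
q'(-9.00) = 2.78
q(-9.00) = -23.62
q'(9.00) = 2.78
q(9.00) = 26.42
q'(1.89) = 2.78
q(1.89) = 6.65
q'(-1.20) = 2.78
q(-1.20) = -1.94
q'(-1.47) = 2.78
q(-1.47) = -2.69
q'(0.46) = 2.78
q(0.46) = 2.68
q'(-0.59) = 2.78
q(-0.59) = -0.24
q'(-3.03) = 2.78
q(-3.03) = -7.02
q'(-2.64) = 2.78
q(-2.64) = -5.94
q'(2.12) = 2.78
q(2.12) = 7.29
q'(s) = 2.78000000000000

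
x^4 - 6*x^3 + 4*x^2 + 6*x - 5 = (x - 5)*(x - 1)^2*(x + 1)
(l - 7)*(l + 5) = l^2 - 2*l - 35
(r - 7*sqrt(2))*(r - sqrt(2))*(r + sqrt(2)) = r^3 - 7*sqrt(2)*r^2 - 2*r + 14*sqrt(2)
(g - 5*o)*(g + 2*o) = g^2 - 3*g*o - 10*o^2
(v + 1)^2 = v^2 + 2*v + 1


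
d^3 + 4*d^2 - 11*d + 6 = (d - 1)^2*(d + 6)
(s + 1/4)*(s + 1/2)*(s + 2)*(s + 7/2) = s^4 + 25*s^3/4 + 45*s^2/4 + 95*s/16 + 7/8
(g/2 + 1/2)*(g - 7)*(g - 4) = g^3/2 - 5*g^2 + 17*g/2 + 14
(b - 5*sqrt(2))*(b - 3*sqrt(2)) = b^2 - 8*sqrt(2)*b + 30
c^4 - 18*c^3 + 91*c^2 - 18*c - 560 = (c - 8)*(c - 7)*(c - 5)*(c + 2)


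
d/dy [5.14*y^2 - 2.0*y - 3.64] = 10.28*y - 2.0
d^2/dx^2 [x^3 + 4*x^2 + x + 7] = 6*x + 8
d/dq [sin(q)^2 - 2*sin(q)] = 2*(sin(q) - 1)*cos(q)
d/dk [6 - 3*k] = -3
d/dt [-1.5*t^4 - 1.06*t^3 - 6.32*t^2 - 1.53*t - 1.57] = -6.0*t^3 - 3.18*t^2 - 12.64*t - 1.53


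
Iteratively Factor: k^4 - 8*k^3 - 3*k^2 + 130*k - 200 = (k - 2)*(k^3 - 6*k^2 - 15*k + 100) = (k - 5)*(k - 2)*(k^2 - k - 20) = (k - 5)^2*(k - 2)*(k + 4)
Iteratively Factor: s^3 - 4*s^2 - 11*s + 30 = (s - 2)*(s^2 - 2*s - 15) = (s - 2)*(s + 3)*(s - 5)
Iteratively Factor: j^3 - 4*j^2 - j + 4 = (j - 1)*(j^2 - 3*j - 4) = (j - 4)*(j - 1)*(j + 1)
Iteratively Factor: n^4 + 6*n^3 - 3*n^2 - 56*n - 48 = (n - 3)*(n^3 + 9*n^2 + 24*n + 16) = (n - 3)*(n + 4)*(n^2 + 5*n + 4) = (n - 3)*(n + 4)^2*(n + 1)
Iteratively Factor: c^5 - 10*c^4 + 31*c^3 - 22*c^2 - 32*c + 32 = (c - 4)*(c^4 - 6*c^3 + 7*c^2 + 6*c - 8) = (c - 4)*(c - 2)*(c^3 - 4*c^2 - c + 4) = (c - 4)*(c - 2)*(c - 1)*(c^2 - 3*c - 4) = (c - 4)^2*(c - 2)*(c - 1)*(c + 1)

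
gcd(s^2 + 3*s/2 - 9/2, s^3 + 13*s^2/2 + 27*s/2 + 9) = s + 3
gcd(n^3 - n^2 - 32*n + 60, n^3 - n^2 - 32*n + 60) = n^3 - n^2 - 32*n + 60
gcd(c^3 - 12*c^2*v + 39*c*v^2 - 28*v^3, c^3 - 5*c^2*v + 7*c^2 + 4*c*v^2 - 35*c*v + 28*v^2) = c^2 - 5*c*v + 4*v^2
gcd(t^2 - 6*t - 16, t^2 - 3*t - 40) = t - 8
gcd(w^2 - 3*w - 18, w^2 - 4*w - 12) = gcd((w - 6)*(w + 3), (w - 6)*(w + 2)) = w - 6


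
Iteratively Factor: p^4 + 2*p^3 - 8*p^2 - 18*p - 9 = (p + 1)*(p^3 + p^2 - 9*p - 9) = (p + 1)^2*(p^2 - 9) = (p + 1)^2*(p + 3)*(p - 3)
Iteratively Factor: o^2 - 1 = (o - 1)*(o + 1)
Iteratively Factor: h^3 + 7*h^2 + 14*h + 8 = (h + 2)*(h^2 + 5*h + 4) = (h + 2)*(h + 4)*(h + 1)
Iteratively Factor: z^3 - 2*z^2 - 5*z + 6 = (z - 1)*(z^2 - z - 6) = (z - 3)*(z - 1)*(z + 2)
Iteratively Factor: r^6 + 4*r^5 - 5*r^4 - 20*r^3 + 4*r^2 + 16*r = (r - 2)*(r^5 + 6*r^4 + 7*r^3 - 6*r^2 - 8*r) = (r - 2)*(r + 2)*(r^4 + 4*r^3 - r^2 - 4*r) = (r - 2)*(r - 1)*(r + 2)*(r^3 + 5*r^2 + 4*r) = r*(r - 2)*(r - 1)*(r + 2)*(r^2 + 5*r + 4) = r*(r - 2)*(r - 1)*(r + 1)*(r + 2)*(r + 4)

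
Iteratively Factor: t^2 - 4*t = (t - 4)*(t)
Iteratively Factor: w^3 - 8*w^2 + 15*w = (w)*(w^2 - 8*w + 15) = w*(w - 5)*(w - 3)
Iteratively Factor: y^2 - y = (y - 1)*(y)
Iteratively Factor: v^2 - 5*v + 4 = (v - 4)*(v - 1)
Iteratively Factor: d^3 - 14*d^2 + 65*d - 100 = (d - 4)*(d^2 - 10*d + 25) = (d - 5)*(d - 4)*(d - 5)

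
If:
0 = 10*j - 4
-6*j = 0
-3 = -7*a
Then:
No Solution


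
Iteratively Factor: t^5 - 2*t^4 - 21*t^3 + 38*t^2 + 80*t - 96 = (t - 4)*(t^4 + 2*t^3 - 13*t^2 - 14*t + 24) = (t - 4)*(t - 3)*(t^3 + 5*t^2 + 2*t - 8) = (t - 4)*(t - 3)*(t + 2)*(t^2 + 3*t - 4) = (t - 4)*(t - 3)*(t - 1)*(t + 2)*(t + 4)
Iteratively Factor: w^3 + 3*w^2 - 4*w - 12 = (w - 2)*(w^2 + 5*w + 6) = (w - 2)*(w + 2)*(w + 3)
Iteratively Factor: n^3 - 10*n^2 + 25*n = (n)*(n^2 - 10*n + 25) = n*(n - 5)*(n - 5)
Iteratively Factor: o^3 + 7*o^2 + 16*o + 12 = (o + 2)*(o^2 + 5*o + 6) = (o + 2)*(o + 3)*(o + 2)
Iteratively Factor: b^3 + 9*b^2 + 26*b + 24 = (b + 2)*(b^2 + 7*b + 12) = (b + 2)*(b + 4)*(b + 3)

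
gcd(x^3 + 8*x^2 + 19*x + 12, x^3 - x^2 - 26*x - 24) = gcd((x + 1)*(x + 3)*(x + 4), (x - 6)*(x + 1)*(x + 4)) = x^2 + 5*x + 4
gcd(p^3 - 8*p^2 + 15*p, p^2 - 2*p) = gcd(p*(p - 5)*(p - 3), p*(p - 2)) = p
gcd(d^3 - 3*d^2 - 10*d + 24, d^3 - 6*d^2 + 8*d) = d^2 - 6*d + 8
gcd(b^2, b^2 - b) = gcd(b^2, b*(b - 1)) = b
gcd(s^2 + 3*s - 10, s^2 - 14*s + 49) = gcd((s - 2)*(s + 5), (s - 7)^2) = 1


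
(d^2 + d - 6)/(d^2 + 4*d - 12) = (d + 3)/(d + 6)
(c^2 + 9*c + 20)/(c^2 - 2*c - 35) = (c + 4)/(c - 7)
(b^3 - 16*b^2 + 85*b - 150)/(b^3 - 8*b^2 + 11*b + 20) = (b^2 - 11*b + 30)/(b^2 - 3*b - 4)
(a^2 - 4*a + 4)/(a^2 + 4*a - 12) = (a - 2)/(a + 6)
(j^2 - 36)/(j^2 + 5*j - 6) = (j - 6)/(j - 1)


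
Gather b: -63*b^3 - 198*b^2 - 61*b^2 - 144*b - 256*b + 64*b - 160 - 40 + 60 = -63*b^3 - 259*b^2 - 336*b - 140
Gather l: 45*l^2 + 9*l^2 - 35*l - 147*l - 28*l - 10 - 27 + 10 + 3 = 54*l^2 - 210*l - 24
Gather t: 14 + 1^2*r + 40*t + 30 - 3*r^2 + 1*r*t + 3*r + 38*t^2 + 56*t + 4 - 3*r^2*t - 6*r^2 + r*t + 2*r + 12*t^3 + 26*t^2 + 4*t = -9*r^2 + 6*r + 12*t^3 + 64*t^2 + t*(-3*r^2 + 2*r + 100) + 48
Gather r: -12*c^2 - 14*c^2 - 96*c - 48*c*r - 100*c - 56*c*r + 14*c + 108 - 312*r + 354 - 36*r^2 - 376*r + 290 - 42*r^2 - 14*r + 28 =-26*c^2 - 182*c - 78*r^2 + r*(-104*c - 702) + 780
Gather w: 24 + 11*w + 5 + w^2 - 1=w^2 + 11*w + 28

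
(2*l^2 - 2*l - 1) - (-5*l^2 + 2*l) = 7*l^2 - 4*l - 1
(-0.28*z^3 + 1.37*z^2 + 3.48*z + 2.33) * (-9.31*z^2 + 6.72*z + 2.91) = 2.6068*z^5 - 14.6363*z^4 - 24.0072*z^3 + 5.68*z^2 + 25.7844*z + 6.7803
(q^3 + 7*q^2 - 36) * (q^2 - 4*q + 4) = q^5 + 3*q^4 - 24*q^3 - 8*q^2 + 144*q - 144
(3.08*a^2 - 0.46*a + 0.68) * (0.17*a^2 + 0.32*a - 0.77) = 0.5236*a^4 + 0.9074*a^3 - 2.4032*a^2 + 0.5718*a - 0.5236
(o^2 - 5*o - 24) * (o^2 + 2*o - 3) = o^4 - 3*o^3 - 37*o^2 - 33*o + 72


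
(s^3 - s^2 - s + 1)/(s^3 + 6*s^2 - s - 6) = (s - 1)/(s + 6)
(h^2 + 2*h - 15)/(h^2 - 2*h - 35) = (h - 3)/(h - 7)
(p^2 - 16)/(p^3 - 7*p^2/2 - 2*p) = 2*(p + 4)/(p*(2*p + 1))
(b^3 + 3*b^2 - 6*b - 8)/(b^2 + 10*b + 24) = (b^2 - b - 2)/(b + 6)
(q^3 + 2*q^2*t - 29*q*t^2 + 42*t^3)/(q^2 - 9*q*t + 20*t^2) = (q^3 + 2*q^2*t - 29*q*t^2 + 42*t^3)/(q^2 - 9*q*t + 20*t^2)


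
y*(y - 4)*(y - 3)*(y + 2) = y^4 - 5*y^3 - 2*y^2 + 24*y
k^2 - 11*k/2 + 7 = (k - 7/2)*(k - 2)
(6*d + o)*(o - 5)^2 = 6*d*o^2 - 60*d*o + 150*d + o^3 - 10*o^2 + 25*o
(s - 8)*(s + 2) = s^2 - 6*s - 16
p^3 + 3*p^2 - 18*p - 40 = (p - 4)*(p + 2)*(p + 5)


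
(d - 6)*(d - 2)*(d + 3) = d^3 - 5*d^2 - 12*d + 36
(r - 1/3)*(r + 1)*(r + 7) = r^3 + 23*r^2/3 + 13*r/3 - 7/3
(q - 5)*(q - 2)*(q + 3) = q^3 - 4*q^2 - 11*q + 30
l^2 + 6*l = l*(l + 6)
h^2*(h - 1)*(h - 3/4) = h^4 - 7*h^3/4 + 3*h^2/4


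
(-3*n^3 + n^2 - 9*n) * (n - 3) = -3*n^4 + 10*n^3 - 12*n^2 + 27*n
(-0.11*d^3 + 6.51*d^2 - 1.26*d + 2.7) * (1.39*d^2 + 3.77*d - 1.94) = -0.1529*d^5 + 8.6342*d^4 + 23.0047*d^3 - 13.6266*d^2 + 12.6234*d - 5.238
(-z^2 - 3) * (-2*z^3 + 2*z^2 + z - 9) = 2*z^5 - 2*z^4 + 5*z^3 + 3*z^2 - 3*z + 27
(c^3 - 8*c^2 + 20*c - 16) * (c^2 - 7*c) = c^5 - 15*c^4 + 76*c^3 - 156*c^2 + 112*c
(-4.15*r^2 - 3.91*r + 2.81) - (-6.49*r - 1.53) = -4.15*r^2 + 2.58*r + 4.34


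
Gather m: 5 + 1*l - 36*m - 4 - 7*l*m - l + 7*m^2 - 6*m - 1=7*m^2 + m*(-7*l - 42)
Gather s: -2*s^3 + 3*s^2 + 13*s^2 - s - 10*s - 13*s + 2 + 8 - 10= -2*s^3 + 16*s^2 - 24*s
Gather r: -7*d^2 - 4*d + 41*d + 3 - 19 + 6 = -7*d^2 + 37*d - 10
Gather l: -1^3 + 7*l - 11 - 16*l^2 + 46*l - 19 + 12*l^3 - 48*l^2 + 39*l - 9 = 12*l^3 - 64*l^2 + 92*l - 40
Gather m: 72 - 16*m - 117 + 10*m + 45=-6*m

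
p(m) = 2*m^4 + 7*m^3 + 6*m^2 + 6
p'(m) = 8*m^3 + 21*m^2 + 12*m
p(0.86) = 15.98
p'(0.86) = 30.94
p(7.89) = 11568.34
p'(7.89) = 5331.33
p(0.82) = 14.80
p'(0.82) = 28.37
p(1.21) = 31.47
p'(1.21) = 59.44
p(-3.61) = 94.54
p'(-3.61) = -146.01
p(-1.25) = 6.59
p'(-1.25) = 2.19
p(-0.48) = 6.71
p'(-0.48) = -1.81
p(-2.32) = 8.82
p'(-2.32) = -14.71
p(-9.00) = 8511.00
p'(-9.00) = -4239.00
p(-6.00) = 1302.00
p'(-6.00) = -1044.00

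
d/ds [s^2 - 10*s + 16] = 2*s - 10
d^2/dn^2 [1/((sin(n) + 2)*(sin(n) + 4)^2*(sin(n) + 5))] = (-16*sin(n)^6 - 217*sin(n)^5 - 997*sin(n)^4 - 1440*sin(n)^3 + 1552*sin(n)^2 + 5440*sin(n) + 2968)/((sin(n) + 2)^3*(sin(n) + 4)^4*(sin(n) + 5)^3)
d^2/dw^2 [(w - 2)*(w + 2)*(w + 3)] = 6*w + 6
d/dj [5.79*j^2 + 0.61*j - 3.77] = 11.58*j + 0.61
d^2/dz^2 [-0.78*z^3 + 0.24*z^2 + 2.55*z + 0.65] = 0.48 - 4.68*z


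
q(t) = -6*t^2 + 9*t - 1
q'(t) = 9 - 12*t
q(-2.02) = -43.66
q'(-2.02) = 33.24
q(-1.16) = -19.51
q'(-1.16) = 22.92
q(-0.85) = -12.98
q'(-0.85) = 19.20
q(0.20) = 0.56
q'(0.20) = 6.60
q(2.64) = -19.06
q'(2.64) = -22.68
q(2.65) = -19.28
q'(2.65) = -22.80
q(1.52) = -1.18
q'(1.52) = -9.24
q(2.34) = -12.79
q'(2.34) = -19.08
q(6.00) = -163.00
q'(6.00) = -63.00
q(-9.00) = -568.00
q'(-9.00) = 117.00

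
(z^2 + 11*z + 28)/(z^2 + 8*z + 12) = (z^2 + 11*z + 28)/(z^2 + 8*z + 12)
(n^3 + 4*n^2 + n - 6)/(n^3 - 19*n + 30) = (n^3 + 4*n^2 + n - 6)/(n^3 - 19*n + 30)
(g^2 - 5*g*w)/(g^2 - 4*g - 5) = g*(-g + 5*w)/(-g^2 + 4*g + 5)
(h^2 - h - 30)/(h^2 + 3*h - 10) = (h - 6)/(h - 2)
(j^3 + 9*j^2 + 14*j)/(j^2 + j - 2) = j*(j + 7)/(j - 1)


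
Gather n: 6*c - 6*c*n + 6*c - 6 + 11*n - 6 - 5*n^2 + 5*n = 12*c - 5*n^2 + n*(16 - 6*c) - 12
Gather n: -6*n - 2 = -6*n - 2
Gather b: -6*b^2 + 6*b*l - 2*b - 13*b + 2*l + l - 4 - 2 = -6*b^2 + b*(6*l - 15) + 3*l - 6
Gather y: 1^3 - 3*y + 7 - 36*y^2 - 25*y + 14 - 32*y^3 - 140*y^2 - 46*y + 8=-32*y^3 - 176*y^2 - 74*y + 30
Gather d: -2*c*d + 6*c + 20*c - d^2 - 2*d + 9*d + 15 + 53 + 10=26*c - d^2 + d*(7 - 2*c) + 78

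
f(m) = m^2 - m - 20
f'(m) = 2*m - 1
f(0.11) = -20.10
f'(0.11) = -0.78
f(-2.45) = -11.55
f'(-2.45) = -5.90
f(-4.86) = 8.48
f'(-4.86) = -10.72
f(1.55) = -19.15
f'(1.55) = 2.10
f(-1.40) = -16.64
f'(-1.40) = -3.80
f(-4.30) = 2.79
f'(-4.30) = -9.60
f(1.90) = -18.29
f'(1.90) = 2.80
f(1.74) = -18.71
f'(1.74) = 2.48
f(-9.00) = 70.00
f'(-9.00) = -19.00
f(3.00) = -14.00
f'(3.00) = 5.00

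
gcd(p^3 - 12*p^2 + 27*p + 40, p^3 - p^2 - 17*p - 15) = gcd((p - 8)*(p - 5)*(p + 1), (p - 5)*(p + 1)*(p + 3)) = p^2 - 4*p - 5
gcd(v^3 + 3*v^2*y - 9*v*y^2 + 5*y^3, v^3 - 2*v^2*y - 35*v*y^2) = v + 5*y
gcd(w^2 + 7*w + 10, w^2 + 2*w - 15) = w + 5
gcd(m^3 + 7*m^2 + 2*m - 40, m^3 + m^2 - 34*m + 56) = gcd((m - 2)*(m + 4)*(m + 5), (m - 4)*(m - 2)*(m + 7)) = m - 2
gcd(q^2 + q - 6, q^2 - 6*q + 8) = q - 2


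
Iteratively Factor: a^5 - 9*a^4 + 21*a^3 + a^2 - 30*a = (a - 5)*(a^4 - 4*a^3 + a^2 + 6*a) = (a - 5)*(a + 1)*(a^3 - 5*a^2 + 6*a) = (a - 5)*(a - 2)*(a + 1)*(a^2 - 3*a) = a*(a - 5)*(a - 2)*(a + 1)*(a - 3)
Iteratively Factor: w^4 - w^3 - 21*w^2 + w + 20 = (w - 1)*(w^3 - 21*w - 20) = (w - 1)*(w + 1)*(w^2 - w - 20) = (w - 5)*(w - 1)*(w + 1)*(w + 4)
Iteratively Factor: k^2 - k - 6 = (k - 3)*(k + 2)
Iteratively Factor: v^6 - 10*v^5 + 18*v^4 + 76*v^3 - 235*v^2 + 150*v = (v - 5)*(v^5 - 5*v^4 - 7*v^3 + 41*v^2 - 30*v) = (v - 5)*(v - 2)*(v^4 - 3*v^3 - 13*v^2 + 15*v) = (v - 5)^2*(v - 2)*(v^3 + 2*v^2 - 3*v) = v*(v - 5)^2*(v - 2)*(v^2 + 2*v - 3) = v*(v - 5)^2*(v - 2)*(v - 1)*(v + 3)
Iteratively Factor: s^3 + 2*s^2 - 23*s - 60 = (s + 3)*(s^2 - s - 20) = (s + 3)*(s + 4)*(s - 5)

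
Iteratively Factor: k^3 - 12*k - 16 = (k + 2)*(k^2 - 2*k - 8) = (k - 4)*(k + 2)*(k + 2)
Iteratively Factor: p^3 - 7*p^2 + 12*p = (p)*(p^2 - 7*p + 12) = p*(p - 3)*(p - 4)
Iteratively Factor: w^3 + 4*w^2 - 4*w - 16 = (w + 2)*(w^2 + 2*w - 8) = (w + 2)*(w + 4)*(w - 2)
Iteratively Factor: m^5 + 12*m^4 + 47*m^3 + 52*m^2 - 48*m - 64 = (m - 1)*(m^4 + 13*m^3 + 60*m^2 + 112*m + 64) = (m - 1)*(m + 4)*(m^3 + 9*m^2 + 24*m + 16) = (m - 1)*(m + 4)^2*(m^2 + 5*m + 4) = (m - 1)*(m + 1)*(m + 4)^2*(m + 4)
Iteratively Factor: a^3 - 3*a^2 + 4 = (a + 1)*(a^2 - 4*a + 4) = (a - 2)*(a + 1)*(a - 2)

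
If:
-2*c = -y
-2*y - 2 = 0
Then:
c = -1/2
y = -1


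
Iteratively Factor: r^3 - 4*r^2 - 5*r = (r - 5)*(r^2 + r) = r*(r - 5)*(r + 1)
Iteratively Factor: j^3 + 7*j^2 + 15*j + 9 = (j + 3)*(j^2 + 4*j + 3) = (j + 3)^2*(j + 1)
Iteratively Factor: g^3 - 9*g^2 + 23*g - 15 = (g - 5)*(g^2 - 4*g + 3) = (g - 5)*(g - 1)*(g - 3)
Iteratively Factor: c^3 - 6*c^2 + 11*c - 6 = (c - 2)*(c^2 - 4*c + 3) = (c - 2)*(c - 1)*(c - 3)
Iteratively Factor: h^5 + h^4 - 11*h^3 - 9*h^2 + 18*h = (h + 3)*(h^4 - 2*h^3 - 5*h^2 + 6*h) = (h - 3)*(h + 3)*(h^3 + h^2 - 2*h) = (h - 3)*(h - 1)*(h + 3)*(h^2 + 2*h) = h*(h - 3)*(h - 1)*(h + 3)*(h + 2)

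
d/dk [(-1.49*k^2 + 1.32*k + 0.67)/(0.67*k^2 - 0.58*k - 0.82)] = (-0.0202*k^2 + 1.5458*k - 0.6938)/(0.4489*k^4 - 0.7772*k^3 - 0.7624*k^2 + 0.9512*k + 0.6724)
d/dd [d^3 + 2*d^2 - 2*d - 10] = 3*d^2 + 4*d - 2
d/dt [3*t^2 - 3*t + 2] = 6*t - 3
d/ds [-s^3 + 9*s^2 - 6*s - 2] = -3*s^2 + 18*s - 6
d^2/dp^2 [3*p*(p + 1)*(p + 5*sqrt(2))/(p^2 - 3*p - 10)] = 12*(11*p^3 + 10*sqrt(2)*p^3 + 60*p^2 + 75*sqrt(2)*p^2 + 75*sqrt(2)*p + 150*p + 50 + 175*sqrt(2))/(p^6 - 9*p^5 - 3*p^4 + 153*p^3 + 30*p^2 - 900*p - 1000)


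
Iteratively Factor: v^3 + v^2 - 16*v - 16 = (v + 1)*(v^2 - 16) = (v + 1)*(v + 4)*(v - 4)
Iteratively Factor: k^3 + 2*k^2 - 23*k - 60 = (k - 5)*(k^2 + 7*k + 12) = (k - 5)*(k + 3)*(k + 4)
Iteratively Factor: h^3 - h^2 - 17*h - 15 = (h + 1)*(h^2 - 2*h - 15) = (h - 5)*(h + 1)*(h + 3)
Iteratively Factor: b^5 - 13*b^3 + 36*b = (b + 2)*(b^4 - 2*b^3 - 9*b^2 + 18*b) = (b - 3)*(b + 2)*(b^3 + b^2 - 6*b) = b*(b - 3)*(b + 2)*(b^2 + b - 6) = b*(b - 3)*(b - 2)*(b + 2)*(b + 3)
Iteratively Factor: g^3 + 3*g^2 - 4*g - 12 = (g + 3)*(g^2 - 4) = (g - 2)*(g + 3)*(g + 2)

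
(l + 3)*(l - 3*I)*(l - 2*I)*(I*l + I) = I*l^4 + 5*l^3 + 4*I*l^3 + 20*l^2 - 3*I*l^2 + 15*l - 24*I*l - 18*I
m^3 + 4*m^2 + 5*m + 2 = (m + 1)^2*(m + 2)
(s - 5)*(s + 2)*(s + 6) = s^3 + 3*s^2 - 28*s - 60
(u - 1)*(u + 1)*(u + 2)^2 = u^4 + 4*u^3 + 3*u^2 - 4*u - 4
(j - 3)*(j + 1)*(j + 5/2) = j^3 + j^2/2 - 8*j - 15/2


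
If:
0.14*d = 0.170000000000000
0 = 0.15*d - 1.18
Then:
No Solution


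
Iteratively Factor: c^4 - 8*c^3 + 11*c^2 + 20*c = (c - 5)*(c^3 - 3*c^2 - 4*c) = (c - 5)*(c - 4)*(c^2 + c) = c*(c - 5)*(c - 4)*(c + 1)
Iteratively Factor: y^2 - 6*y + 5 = (y - 5)*(y - 1)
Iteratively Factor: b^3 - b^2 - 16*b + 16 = (b + 4)*(b^2 - 5*b + 4) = (b - 4)*(b + 4)*(b - 1)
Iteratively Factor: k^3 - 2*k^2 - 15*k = (k)*(k^2 - 2*k - 15) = k*(k + 3)*(k - 5)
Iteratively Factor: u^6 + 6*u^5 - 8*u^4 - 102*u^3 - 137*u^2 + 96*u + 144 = (u + 3)*(u^5 + 3*u^4 - 17*u^3 - 51*u^2 + 16*u + 48) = (u + 3)*(u + 4)*(u^4 - u^3 - 13*u^2 + u + 12) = (u + 3)^2*(u + 4)*(u^3 - 4*u^2 - u + 4) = (u - 1)*(u + 3)^2*(u + 4)*(u^2 - 3*u - 4) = (u - 1)*(u + 1)*(u + 3)^2*(u + 4)*(u - 4)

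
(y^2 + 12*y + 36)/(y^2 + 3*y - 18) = (y + 6)/(y - 3)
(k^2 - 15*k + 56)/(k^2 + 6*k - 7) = (k^2 - 15*k + 56)/(k^2 + 6*k - 7)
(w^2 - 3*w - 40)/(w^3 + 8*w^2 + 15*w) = (w - 8)/(w*(w + 3))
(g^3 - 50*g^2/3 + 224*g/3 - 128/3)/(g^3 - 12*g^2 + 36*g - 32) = (3*g^2 - 26*g + 16)/(3*(g^2 - 4*g + 4))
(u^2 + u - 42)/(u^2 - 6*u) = (u + 7)/u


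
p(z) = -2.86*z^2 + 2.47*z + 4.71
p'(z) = 2.47 - 5.72*z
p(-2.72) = -23.17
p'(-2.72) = 18.03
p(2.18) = -3.50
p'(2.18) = -10.00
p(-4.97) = -78.21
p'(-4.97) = 30.90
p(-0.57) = 2.37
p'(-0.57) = 5.73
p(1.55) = 1.67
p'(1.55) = -6.40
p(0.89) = 4.64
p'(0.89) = -2.62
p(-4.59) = -66.88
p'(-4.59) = 28.72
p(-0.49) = 2.81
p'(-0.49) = 5.27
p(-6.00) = -113.07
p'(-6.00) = 36.79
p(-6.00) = -113.07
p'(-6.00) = 36.79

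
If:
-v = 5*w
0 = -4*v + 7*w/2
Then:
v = 0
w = 0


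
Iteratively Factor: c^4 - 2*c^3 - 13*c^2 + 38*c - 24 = (c - 2)*(c^3 - 13*c + 12) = (c - 2)*(c + 4)*(c^2 - 4*c + 3) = (c - 3)*(c - 2)*(c + 4)*(c - 1)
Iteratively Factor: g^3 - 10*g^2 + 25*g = (g - 5)*(g^2 - 5*g) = g*(g - 5)*(g - 5)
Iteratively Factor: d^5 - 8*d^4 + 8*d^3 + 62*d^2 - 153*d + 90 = (d - 5)*(d^4 - 3*d^3 - 7*d^2 + 27*d - 18) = (d - 5)*(d + 3)*(d^3 - 6*d^2 + 11*d - 6) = (d - 5)*(d - 3)*(d + 3)*(d^2 - 3*d + 2) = (d - 5)*(d - 3)*(d - 1)*(d + 3)*(d - 2)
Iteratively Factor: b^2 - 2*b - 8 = (b + 2)*(b - 4)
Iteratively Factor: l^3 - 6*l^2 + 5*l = (l - 1)*(l^2 - 5*l) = l*(l - 1)*(l - 5)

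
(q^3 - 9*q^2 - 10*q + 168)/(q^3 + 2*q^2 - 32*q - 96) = (q - 7)/(q + 4)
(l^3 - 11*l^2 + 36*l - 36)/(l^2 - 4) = (l^2 - 9*l + 18)/(l + 2)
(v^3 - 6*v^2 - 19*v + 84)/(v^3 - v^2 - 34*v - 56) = (v - 3)/(v + 2)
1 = 1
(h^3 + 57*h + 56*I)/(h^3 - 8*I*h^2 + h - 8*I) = (h + 7*I)/(h - I)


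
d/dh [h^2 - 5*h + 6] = 2*h - 5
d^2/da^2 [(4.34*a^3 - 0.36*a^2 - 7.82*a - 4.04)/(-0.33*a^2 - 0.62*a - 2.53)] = (-4.44089209850063e-16*a^5 - 1.77635683940025e-15*a^4 + 5.466224*a^3 - 40.009992*a^2 - 200.89344*a - 23.564296)/(0.035937*a^6 + 0.202554*a^5 + 1.207107*a^4 + 3.344156*a^3 + 9.254487*a^2 + 11.905674*a + 16.194277)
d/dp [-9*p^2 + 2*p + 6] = 2 - 18*p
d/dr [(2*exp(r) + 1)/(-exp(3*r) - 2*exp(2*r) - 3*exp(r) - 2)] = (4*exp(3*r) + 7*exp(2*r) + 4*exp(r) - 1)*exp(r)/(exp(6*r) + 4*exp(5*r) + 10*exp(4*r) + 16*exp(3*r) + 17*exp(2*r) + 12*exp(r) + 4)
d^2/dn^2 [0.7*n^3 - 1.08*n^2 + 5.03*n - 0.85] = 4.2*n - 2.16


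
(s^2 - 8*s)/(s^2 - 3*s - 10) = s*(8 - s)/(-s^2 + 3*s + 10)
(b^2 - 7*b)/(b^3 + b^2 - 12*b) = (b - 7)/(b^2 + b - 12)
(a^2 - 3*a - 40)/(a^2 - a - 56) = (a + 5)/(a + 7)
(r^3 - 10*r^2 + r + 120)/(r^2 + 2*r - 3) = (r^2 - 13*r + 40)/(r - 1)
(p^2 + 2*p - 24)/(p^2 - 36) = (p - 4)/(p - 6)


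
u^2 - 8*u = u*(u - 8)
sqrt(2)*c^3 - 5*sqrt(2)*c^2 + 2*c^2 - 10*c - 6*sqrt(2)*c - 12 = (c - 6)*(c + sqrt(2))*(sqrt(2)*c + sqrt(2))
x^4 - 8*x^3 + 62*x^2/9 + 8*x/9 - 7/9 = (x - 7)*(x - 1)*(x - 1/3)*(x + 1/3)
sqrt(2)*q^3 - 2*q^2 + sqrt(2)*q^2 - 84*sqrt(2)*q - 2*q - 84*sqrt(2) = (q - 7*sqrt(2))*(q + 6*sqrt(2))*(sqrt(2)*q + sqrt(2))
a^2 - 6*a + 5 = (a - 5)*(a - 1)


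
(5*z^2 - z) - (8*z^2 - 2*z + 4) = -3*z^2 + z - 4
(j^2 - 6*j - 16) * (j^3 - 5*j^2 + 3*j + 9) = j^5 - 11*j^4 + 17*j^3 + 71*j^2 - 102*j - 144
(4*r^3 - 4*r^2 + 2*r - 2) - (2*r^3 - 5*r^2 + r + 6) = 2*r^3 + r^2 + r - 8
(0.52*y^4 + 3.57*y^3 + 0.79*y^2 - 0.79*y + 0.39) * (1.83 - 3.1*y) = -1.612*y^5 - 10.1154*y^4 + 4.0841*y^3 + 3.8947*y^2 - 2.6547*y + 0.7137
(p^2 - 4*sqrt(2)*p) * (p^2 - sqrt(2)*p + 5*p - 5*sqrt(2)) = p^4 - 5*sqrt(2)*p^3 + 5*p^3 - 25*sqrt(2)*p^2 + 8*p^2 + 40*p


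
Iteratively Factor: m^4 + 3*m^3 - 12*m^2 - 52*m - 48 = (m - 4)*(m^3 + 7*m^2 + 16*m + 12) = (m - 4)*(m + 3)*(m^2 + 4*m + 4) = (m - 4)*(m + 2)*(m + 3)*(m + 2)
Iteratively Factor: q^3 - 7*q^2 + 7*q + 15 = (q - 5)*(q^2 - 2*q - 3) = (q - 5)*(q + 1)*(q - 3)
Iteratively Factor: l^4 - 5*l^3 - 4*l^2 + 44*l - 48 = (l + 3)*(l^3 - 8*l^2 + 20*l - 16) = (l - 2)*(l + 3)*(l^2 - 6*l + 8) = (l - 4)*(l - 2)*(l + 3)*(l - 2)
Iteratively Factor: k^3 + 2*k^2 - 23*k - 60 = (k + 4)*(k^2 - 2*k - 15) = (k - 5)*(k + 4)*(k + 3)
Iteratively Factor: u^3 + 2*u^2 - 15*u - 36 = (u + 3)*(u^2 - u - 12) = (u + 3)^2*(u - 4)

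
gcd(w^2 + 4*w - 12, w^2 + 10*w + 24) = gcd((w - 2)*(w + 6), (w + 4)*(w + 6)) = w + 6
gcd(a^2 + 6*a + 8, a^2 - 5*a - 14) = a + 2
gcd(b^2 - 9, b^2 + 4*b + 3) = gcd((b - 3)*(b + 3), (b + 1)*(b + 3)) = b + 3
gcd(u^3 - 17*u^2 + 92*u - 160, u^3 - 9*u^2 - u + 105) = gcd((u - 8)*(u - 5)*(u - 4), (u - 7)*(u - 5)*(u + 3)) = u - 5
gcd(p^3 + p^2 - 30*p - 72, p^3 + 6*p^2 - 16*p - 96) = p + 4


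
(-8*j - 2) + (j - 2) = -7*j - 4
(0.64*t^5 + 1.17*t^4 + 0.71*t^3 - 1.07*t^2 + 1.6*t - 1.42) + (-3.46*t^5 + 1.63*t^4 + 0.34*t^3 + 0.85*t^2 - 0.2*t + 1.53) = -2.82*t^5 + 2.8*t^4 + 1.05*t^3 - 0.22*t^2 + 1.4*t + 0.11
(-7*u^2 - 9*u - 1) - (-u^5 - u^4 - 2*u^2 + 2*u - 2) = u^5 + u^4 - 5*u^2 - 11*u + 1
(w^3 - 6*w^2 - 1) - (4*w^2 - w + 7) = w^3 - 10*w^2 + w - 8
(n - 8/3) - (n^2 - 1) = -n^2 + n - 5/3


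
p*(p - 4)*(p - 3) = p^3 - 7*p^2 + 12*p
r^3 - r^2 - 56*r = r*(r - 8)*(r + 7)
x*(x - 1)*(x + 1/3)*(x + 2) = x^4 + 4*x^3/3 - 5*x^2/3 - 2*x/3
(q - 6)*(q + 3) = q^2 - 3*q - 18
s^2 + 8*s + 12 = (s + 2)*(s + 6)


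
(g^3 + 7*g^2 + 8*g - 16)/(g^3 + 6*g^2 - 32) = (g - 1)/(g - 2)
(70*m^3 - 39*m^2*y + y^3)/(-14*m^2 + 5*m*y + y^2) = -5*m + y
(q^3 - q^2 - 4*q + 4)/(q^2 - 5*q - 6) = (-q^3 + q^2 + 4*q - 4)/(-q^2 + 5*q + 6)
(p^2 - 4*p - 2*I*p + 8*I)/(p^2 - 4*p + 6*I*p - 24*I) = (p - 2*I)/(p + 6*I)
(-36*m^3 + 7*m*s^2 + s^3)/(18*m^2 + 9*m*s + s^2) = -2*m + s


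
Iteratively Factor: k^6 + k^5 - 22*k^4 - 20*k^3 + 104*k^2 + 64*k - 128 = (k - 1)*(k^5 + 2*k^4 - 20*k^3 - 40*k^2 + 64*k + 128) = (k - 1)*(k + 4)*(k^4 - 2*k^3 - 12*k^2 + 8*k + 32) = (k - 4)*(k - 1)*(k + 4)*(k^3 + 2*k^2 - 4*k - 8) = (k - 4)*(k - 2)*(k - 1)*(k + 4)*(k^2 + 4*k + 4) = (k - 4)*(k - 2)*(k - 1)*(k + 2)*(k + 4)*(k + 2)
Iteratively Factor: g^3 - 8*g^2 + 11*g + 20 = (g - 5)*(g^2 - 3*g - 4) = (g - 5)*(g + 1)*(g - 4)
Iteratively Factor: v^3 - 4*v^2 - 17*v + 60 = (v + 4)*(v^2 - 8*v + 15) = (v - 3)*(v + 4)*(v - 5)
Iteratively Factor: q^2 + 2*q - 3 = (q + 3)*(q - 1)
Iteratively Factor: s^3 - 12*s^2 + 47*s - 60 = (s - 5)*(s^2 - 7*s + 12) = (s - 5)*(s - 4)*(s - 3)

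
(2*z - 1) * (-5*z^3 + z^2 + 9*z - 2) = -10*z^4 + 7*z^3 + 17*z^2 - 13*z + 2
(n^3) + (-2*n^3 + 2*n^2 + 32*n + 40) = -n^3 + 2*n^2 + 32*n + 40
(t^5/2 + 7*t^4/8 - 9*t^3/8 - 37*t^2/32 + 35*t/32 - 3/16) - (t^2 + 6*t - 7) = t^5/2 + 7*t^4/8 - 9*t^3/8 - 69*t^2/32 - 157*t/32 + 109/16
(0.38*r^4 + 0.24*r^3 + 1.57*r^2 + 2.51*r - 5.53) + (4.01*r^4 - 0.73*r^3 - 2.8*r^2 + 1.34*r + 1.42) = 4.39*r^4 - 0.49*r^3 - 1.23*r^2 + 3.85*r - 4.11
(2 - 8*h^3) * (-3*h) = 24*h^4 - 6*h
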